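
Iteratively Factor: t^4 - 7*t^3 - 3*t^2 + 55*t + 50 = (t - 5)*(t^3 - 2*t^2 - 13*t - 10) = (t - 5)*(t + 2)*(t^2 - 4*t - 5) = (t - 5)^2*(t + 2)*(t + 1)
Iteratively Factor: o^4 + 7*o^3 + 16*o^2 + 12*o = (o + 3)*(o^3 + 4*o^2 + 4*o) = o*(o + 3)*(o^2 + 4*o + 4) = o*(o + 2)*(o + 3)*(o + 2)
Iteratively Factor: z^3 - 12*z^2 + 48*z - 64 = (z - 4)*(z^2 - 8*z + 16) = (z - 4)^2*(z - 4)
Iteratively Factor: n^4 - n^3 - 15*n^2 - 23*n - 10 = (n + 2)*(n^3 - 3*n^2 - 9*n - 5) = (n - 5)*(n + 2)*(n^2 + 2*n + 1) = (n - 5)*(n + 1)*(n + 2)*(n + 1)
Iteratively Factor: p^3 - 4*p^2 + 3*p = (p)*(p^2 - 4*p + 3) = p*(p - 3)*(p - 1)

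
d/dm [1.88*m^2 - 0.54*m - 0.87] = 3.76*m - 0.54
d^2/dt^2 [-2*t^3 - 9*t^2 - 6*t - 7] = -12*t - 18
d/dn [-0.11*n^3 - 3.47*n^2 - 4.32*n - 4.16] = -0.33*n^2 - 6.94*n - 4.32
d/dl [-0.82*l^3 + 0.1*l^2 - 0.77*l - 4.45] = -2.46*l^2 + 0.2*l - 0.77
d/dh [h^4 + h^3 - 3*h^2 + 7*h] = 4*h^3 + 3*h^2 - 6*h + 7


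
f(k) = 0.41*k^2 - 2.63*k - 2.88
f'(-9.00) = -10.01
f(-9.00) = 54.00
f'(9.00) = 4.75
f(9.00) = 6.66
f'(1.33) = -1.54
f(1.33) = -5.65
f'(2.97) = -0.19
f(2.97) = -7.07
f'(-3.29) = -5.33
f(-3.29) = 10.21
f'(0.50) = -2.22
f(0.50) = -4.09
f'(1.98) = -1.01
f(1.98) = -6.48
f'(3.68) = 0.39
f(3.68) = -7.01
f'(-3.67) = -5.64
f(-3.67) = 12.29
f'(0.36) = -2.33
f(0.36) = -3.77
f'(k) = 0.82*k - 2.63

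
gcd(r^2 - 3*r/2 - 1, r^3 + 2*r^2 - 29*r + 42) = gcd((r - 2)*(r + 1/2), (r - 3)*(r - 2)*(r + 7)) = r - 2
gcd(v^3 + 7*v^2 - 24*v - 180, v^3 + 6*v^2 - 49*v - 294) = v + 6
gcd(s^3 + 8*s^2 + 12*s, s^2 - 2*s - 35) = 1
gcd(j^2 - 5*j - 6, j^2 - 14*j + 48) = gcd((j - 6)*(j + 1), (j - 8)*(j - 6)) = j - 6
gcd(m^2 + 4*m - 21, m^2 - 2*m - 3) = m - 3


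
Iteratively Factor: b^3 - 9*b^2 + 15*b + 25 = (b - 5)*(b^2 - 4*b - 5) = (b - 5)^2*(b + 1)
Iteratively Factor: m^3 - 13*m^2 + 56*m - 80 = (m - 5)*(m^2 - 8*m + 16) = (m - 5)*(m - 4)*(m - 4)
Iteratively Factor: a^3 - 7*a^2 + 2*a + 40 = (a - 5)*(a^2 - 2*a - 8) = (a - 5)*(a - 4)*(a + 2)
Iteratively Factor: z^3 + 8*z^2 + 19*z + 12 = (z + 3)*(z^2 + 5*z + 4) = (z + 3)*(z + 4)*(z + 1)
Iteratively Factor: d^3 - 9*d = (d)*(d^2 - 9) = d*(d - 3)*(d + 3)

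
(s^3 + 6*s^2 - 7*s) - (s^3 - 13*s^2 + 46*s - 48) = 19*s^2 - 53*s + 48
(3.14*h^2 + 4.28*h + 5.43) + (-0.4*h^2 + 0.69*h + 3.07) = 2.74*h^2 + 4.97*h + 8.5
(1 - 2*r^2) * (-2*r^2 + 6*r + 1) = 4*r^4 - 12*r^3 - 4*r^2 + 6*r + 1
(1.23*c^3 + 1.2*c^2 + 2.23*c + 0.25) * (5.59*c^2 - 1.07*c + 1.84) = 6.8757*c^5 + 5.3919*c^4 + 13.4449*c^3 + 1.2194*c^2 + 3.8357*c + 0.46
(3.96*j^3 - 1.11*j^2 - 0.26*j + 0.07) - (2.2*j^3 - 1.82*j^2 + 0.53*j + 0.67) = 1.76*j^3 + 0.71*j^2 - 0.79*j - 0.6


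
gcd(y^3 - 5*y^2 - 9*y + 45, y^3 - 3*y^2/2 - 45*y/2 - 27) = y + 3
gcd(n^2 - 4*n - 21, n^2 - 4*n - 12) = 1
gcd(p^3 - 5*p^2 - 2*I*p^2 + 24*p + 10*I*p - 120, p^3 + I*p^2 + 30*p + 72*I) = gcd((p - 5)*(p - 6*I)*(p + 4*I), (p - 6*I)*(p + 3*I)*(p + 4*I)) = p^2 - 2*I*p + 24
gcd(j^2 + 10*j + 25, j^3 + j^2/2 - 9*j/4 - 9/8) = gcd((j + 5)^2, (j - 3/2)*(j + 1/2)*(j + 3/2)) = 1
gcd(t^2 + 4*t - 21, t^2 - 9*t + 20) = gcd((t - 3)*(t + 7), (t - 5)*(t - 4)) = 1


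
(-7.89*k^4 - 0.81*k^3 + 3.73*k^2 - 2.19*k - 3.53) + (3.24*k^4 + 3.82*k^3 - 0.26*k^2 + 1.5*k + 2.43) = -4.65*k^4 + 3.01*k^3 + 3.47*k^2 - 0.69*k - 1.1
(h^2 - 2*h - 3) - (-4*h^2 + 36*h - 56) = 5*h^2 - 38*h + 53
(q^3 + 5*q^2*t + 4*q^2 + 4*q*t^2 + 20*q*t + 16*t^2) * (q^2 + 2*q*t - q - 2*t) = q^5 + 7*q^4*t + 3*q^4 + 14*q^3*t^2 + 21*q^3*t - 4*q^3 + 8*q^2*t^3 + 42*q^2*t^2 - 28*q^2*t + 24*q*t^3 - 56*q*t^2 - 32*t^3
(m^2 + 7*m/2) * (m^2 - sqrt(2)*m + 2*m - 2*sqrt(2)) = m^4 - sqrt(2)*m^3 + 11*m^3/2 - 11*sqrt(2)*m^2/2 + 7*m^2 - 7*sqrt(2)*m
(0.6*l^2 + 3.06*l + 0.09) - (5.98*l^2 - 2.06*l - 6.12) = -5.38*l^2 + 5.12*l + 6.21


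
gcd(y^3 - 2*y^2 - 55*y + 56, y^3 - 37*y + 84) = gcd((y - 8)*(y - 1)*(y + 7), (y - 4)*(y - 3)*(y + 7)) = y + 7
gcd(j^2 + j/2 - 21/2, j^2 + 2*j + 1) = 1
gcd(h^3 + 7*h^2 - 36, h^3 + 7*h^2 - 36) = h^3 + 7*h^2 - 36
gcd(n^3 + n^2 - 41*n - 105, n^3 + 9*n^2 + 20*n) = n + 5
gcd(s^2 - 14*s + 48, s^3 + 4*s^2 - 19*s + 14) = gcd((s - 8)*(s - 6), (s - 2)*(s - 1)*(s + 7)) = 1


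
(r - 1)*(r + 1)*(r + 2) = r^3 + 2*r^2 - r - 2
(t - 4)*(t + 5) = t^2 + t - 20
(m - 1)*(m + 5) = m^2 + 4*m - 5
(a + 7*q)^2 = a^2 + 14*a*q + 49*q^2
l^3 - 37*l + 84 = (l - 4)*(l - 3)*(l + 7)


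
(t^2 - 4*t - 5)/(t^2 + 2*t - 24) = (t^2 - 4*t - 5)/(t^2 + 2*t - 24)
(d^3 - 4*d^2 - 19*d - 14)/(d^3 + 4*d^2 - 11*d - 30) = (d^2 - 6*d - 7)/(d^2 + 2*d - 15)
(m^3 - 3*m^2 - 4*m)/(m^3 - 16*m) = (m + 1)/(m + 4)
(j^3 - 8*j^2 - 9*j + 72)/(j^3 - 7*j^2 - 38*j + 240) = (j^2 - 9)/(j^2 + j - 30)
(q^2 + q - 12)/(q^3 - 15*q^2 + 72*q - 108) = (q + 4)/(q^2 - 12*q + 36)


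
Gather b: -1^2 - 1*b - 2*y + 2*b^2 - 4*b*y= 2*b^2 + b*(-4*y - 1) - 2*y - 1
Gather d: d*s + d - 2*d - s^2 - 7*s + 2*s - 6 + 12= d*(s - 1) - s^2 - 5*s + 6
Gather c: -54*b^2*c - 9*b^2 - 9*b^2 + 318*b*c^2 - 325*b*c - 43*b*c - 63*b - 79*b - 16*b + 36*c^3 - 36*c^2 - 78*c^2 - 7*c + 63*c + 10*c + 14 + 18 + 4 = -18*b^2 - 158*b + 36*c^3 + c^2*(318*b - 114) + c*(-54*b^2 - 368*b + 66) + 36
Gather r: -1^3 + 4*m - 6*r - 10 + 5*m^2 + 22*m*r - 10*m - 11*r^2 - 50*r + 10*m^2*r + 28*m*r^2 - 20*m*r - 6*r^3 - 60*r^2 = 5*m^2 - 6*m - 6*r^3 + r^2*(28*m - 71) + r*(10*m^2 + 2*m - 56) - 11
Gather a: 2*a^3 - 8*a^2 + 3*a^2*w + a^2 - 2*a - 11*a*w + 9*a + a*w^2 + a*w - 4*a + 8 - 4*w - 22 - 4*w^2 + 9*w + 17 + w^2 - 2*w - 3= 2*a^3 + a^2*(3*w - 7) + a*(w^2 - 10*w + 3) - 3*w^2 + 3*w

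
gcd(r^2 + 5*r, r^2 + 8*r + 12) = 1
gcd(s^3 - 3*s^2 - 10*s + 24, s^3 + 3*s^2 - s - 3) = s + 3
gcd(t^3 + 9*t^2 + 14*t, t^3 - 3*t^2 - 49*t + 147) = t + 7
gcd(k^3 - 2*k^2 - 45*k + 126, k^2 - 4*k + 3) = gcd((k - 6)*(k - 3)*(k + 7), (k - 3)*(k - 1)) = k - 3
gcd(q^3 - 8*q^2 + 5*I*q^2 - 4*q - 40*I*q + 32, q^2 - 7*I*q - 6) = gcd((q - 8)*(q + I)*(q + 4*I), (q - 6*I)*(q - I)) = 1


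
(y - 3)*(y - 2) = y^2 - 5*y + 6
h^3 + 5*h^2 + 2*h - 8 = (h - 1)*(h + 2)*(h + 4)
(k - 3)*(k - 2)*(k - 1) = k^3 - 6*k^2 + 11*k - 6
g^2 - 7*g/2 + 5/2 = (g - 5/2)*(g - 1)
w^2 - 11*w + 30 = (w - 6)*(w - 5)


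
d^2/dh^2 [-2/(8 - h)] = 4/(h - 8)^3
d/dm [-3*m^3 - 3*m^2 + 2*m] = -9*m^2 - 6*m + 2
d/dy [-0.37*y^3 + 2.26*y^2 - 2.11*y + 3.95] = -1.11*y^2 + 4.52*y - 2.11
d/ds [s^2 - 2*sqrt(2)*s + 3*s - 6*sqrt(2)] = 2*s - 2*sqrt(2) + 3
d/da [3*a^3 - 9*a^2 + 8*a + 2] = 9*a^2 - 18*a + 8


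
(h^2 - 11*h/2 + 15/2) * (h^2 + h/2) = h^4 - 5*h^3 + 19*h^2/4 + 15*h/4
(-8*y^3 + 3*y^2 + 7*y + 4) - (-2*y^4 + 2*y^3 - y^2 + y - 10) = 2*y^4 - 10*y^3 + 4*y^2 + 6*y + 14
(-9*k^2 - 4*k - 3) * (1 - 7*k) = 63*k^3 + 19*k^2 + 17*k - 3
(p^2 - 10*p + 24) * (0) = 0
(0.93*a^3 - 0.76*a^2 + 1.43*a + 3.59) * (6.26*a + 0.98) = 5.8218*a^4 - 3.8462*a^3 + 8.207*a^2 + 23.8748*a + 3.5182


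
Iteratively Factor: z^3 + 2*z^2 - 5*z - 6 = (z + 1)*(z^2 + z - 6) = (z - 2)*(z + 1)*(z + 3)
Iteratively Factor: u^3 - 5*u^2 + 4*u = (u - 1)*(u^2 - 4*u) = (u - 4)*(u - 1)*(u)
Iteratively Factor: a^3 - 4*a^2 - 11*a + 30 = (a - 2)*(a^2 - 2*a - 15) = (a - 5)*(a - 2)*(a + 3)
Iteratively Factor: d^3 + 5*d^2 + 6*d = (d + 2)*(d^2 + 3*d) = d*(d + 2)*(d + 3)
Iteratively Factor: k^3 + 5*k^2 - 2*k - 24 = (k - 2)*(k^2 + 7*k + 12) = (k - 2)*(k + 4)*(k + 3)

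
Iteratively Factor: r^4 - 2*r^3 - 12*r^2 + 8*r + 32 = (r + 2)*(r^3 - 4*r^2 - 4*r + 16) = (r - 4)*(r + 2)*(r^2 - 4) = (r - 4)*(r + 2)^2*(r - 2)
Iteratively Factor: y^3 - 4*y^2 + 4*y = (y - 2)*(y^2 - 2*y) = y*(y - 2)*(y - 2)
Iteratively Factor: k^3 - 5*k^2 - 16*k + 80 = (k - 4)*(k^2 - k - 20) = (k - 4)*(k + 4)*(k - 5)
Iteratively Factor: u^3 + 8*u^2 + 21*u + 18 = (u + 2)*(u^2 + 6*u + 9) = (u + 2)*(u + 3)*(u + 3)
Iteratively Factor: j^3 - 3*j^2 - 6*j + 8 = (j - 1)*(j^2 - 2*j - 8) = (j - 4)*(j - 1)*(j + 2)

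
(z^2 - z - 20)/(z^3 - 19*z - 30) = (z + 4)/(z^2 + 5*z + 6)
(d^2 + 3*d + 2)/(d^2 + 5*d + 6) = (d + 1)/(d + 3)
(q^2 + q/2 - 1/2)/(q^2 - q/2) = (q + 1)/q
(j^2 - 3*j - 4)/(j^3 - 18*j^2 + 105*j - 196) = (j + 1)/(j^2 - 14*j + 49)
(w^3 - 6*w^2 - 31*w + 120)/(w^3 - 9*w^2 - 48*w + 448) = (w^2 + 2*w - 15)/(w^2 - w - 56)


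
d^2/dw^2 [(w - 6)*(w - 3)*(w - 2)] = 6*w - 22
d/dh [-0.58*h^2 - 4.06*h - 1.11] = -1.16*h - 4.06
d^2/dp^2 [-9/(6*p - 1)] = -648/(6*p - 1)^3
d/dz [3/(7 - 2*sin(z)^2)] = 6*sin(2*z)/(cos(2*z) + 6)^2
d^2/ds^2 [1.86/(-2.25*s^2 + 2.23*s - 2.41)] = (18.8325*s^2 - 18.6651*s - 1.86*(4.5*s - 2.23)*(9.0*s - 4.46) + 20.1717)/(2.25*s^2 - 2.23*s + 2.41)^3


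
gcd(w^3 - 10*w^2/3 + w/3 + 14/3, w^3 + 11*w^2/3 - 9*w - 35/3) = w^2 - 4*w/3 - 7/3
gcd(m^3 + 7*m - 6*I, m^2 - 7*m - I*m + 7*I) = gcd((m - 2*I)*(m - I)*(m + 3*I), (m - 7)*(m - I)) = m - I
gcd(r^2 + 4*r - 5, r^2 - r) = r - 1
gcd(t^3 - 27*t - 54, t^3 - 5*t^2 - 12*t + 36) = t^2 - 3*t - 18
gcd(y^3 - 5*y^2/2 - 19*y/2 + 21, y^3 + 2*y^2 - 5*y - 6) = y^2 + y - 6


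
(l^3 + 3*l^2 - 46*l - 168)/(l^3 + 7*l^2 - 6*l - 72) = (l - 7)/(l - 3)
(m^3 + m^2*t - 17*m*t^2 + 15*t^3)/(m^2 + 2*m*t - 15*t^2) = m - t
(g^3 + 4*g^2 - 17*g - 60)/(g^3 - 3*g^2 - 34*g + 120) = (g^2 + 8*g + 15)/(g^2 + g - 30)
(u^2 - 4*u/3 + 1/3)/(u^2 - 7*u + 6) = (u - 1/3)/(u - 6)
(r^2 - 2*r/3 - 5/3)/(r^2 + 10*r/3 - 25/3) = (r + 1)/(r + 5)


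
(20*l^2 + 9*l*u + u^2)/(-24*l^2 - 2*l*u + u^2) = (5*l + u)/(-6*l + u)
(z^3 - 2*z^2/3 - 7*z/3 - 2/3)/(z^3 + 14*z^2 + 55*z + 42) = (3*z^2 - 5*z - 2)/(3*(z^2 + 13*z + 42))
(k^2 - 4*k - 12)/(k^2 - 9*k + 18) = (k + 2)/(k - 3)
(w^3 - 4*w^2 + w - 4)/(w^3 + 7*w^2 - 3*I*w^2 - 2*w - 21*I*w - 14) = (w^2 + w*(-4 + I) - 4*I)/(w^2 + w*(7 - 2*I) - 14*I)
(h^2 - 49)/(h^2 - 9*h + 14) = (h + 7)/(h - 2)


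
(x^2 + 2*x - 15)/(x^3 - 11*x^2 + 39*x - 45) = (x + 5)/(x^2 - 8*x + 15)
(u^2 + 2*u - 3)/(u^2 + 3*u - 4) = (u + 3)/(u + 4)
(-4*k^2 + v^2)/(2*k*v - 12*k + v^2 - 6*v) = (-2*k + v)/(v - 6)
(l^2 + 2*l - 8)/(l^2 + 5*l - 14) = (l + 4)/(l + 7)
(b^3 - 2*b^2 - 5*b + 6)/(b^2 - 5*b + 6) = (b^2 + b - 2)/(b - 2)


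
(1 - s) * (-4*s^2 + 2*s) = 4*s^3 - 6*s^2 + 2*s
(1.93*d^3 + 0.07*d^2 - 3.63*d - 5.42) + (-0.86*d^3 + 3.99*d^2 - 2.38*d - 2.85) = 1.07*d^3 + 4.06*d^2 - 6.01*d - 8.27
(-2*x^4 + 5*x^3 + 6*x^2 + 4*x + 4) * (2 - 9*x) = 18*x^5 - 49*x^4 - 44*x^3 - 24*x^2 - 28*x + 8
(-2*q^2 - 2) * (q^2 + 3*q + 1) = -2*q^4 - 6*q^3 - 4*q^2 - 6*q - 2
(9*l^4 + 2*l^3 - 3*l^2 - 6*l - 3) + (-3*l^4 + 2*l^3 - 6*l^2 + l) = 6*l^4 + 4*l^3 - 9*l^2 - 5*l - 3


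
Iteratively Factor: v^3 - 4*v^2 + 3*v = (v - 1)*(v^2 - 3*v) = (v - 3)*(v - 1)*(v)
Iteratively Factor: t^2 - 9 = (t + 3)*(t - 3)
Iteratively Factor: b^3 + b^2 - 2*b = (b - 1)*(b^2 + 2*b) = (b - 1)*(b + 2)*(b)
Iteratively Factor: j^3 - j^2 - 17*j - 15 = (j + 1)*(j^2 - 2*j - 15) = (j + 1)*(j + 3)*(j - 5)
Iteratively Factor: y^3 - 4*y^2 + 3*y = (y)*(y^2 - 4*y + 3) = y*(y - 1)*(y - 3)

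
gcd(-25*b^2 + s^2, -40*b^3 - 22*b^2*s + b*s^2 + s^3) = -5*b + s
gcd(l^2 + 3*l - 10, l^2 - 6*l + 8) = l - 2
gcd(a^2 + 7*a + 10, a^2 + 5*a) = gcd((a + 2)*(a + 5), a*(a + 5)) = a + 5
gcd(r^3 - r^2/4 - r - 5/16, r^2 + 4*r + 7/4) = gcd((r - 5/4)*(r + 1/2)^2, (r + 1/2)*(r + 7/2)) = r + 1/2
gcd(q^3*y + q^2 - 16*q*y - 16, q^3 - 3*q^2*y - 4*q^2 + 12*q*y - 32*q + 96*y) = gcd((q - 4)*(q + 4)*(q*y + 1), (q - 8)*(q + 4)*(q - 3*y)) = q + 4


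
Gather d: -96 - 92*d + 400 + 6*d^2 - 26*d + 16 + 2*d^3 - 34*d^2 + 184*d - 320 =2*d^3 - 28*d^2 + 66*d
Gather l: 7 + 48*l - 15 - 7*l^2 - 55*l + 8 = -7*l^2 - 7*l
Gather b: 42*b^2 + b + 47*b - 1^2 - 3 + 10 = 42*b^2 + 48*b + 6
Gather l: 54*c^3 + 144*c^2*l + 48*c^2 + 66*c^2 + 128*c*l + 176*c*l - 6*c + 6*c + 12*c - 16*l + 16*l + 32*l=54*c^3 + 114*c^2 + 12*c + l*(144*c^2 + 304*c + 32)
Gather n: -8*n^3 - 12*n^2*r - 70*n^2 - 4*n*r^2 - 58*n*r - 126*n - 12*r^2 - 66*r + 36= -8*n^3 + n^2*(-12*r - 70) + n*(-4*r^2 - 58*r - 126) - 12*r^2 - 66*r + 36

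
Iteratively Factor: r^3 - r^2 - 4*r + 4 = (r - 1)*(r^2 - 4) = (r - 2)*(r - 1)*(r + 2)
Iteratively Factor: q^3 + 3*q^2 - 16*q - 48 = (q - 4)*(q^2 + 7*q + 12) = (q - 4)*(q + 4)*(q + 3)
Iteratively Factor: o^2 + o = (o + 1)*(o)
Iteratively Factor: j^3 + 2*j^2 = (j + 2)*(j^2) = j*(j + 2)*(j)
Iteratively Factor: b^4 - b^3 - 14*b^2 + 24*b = (b - 2)*(b^3 + b^2 - 12*b) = (b - 2)*(b + 4)*(b^2 - 3*b) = (b - 3)*(b - 2)*(b + 4)*(b)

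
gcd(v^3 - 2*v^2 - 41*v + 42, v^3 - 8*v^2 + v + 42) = v - 7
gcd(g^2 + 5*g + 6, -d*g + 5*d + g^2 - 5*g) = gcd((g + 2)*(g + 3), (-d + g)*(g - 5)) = 1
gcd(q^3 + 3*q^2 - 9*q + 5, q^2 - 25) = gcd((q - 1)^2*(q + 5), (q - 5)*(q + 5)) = q + 5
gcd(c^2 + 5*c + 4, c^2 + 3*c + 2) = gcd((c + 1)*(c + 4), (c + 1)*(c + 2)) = c + 1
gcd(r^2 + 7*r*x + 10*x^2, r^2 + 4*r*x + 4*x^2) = r + 2*x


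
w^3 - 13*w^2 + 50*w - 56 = (w - 7)*(w - 4)*(w - 2)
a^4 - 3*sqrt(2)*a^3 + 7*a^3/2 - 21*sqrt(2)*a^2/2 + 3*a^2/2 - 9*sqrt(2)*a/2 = a*(a + 1/2)*(a + 3)*(a - 3*sqrt(2))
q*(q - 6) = q^2 - 6*q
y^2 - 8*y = y*(y - 8)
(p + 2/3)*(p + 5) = p^2 + 17*p/3 + 10/3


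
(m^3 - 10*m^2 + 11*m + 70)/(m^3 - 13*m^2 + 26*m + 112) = (m - 5)/(m - 8)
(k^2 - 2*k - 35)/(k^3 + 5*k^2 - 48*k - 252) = (k + 5)/(k^2 + 12*k + 36)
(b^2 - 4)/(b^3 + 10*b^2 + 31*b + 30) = (b - 2)/(b^2 + 8*b + 15)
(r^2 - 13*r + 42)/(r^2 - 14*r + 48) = (r - 7)/(r - 8)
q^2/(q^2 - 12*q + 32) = q^2/(q^2 - 12*q + 32)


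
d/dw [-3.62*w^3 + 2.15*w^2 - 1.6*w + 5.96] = -10.86*w^2 + 4.3*w - 1.6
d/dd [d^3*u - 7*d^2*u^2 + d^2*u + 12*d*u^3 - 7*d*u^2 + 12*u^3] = u*(3*d^2 - 14*d*u + 2*d + 12*u^2 - 7*u)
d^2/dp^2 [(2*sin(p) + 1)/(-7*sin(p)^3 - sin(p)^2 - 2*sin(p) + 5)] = (392*sin(p)^7 + 483*sin(p)^6 - 621*sin(p)^5 + 266*sin(p)^4 + 321*sin(p)^3 - 886*sin(p)^2 - 222*sin(p) - 58)/(7*sin(p)^3 + sin(p)^2 + 2*sin(p) - 5)^3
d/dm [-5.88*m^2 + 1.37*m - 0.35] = 1.37 - 11.76*m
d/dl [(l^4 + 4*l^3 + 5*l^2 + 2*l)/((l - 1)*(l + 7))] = 2*(l^5 + 11*l^4 + 10*l^3 - 28*l^2 - 35*l - 7)/(l^4 + 12*l^3 + 22*l^2 - 84*l + 49)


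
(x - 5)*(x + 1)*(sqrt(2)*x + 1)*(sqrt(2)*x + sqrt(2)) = 2*x^4 - 6*x^3 + sqrt(2)*x^3 - 18*x^2 - 3*sqrt(2)*x^2 - 9*sqrt(2)*x - 10*x - 5*sqrt(2)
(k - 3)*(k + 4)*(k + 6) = k^3 + 7*k^2 - 6*k - 72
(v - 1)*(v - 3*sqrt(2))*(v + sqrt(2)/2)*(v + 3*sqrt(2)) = v^4 - v^3 + sqrt(2)*v^3/2 - 18*v^2 - sqrt(2)*v^2/2 - 9*sqrt(2)*v + 18*v + 9*sqrt(2)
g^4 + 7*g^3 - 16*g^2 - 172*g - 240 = (g - 5)*(g + 2)*(g + 4)*(g + 6)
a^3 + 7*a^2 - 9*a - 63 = (a - 3)*(a + 3)*(a + 7)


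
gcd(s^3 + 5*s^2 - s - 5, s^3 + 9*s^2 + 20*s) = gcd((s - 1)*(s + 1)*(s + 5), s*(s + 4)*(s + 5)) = s + 5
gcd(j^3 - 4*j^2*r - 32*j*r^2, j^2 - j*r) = j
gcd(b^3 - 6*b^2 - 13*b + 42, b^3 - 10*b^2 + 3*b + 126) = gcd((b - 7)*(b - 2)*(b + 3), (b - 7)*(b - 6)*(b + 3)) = b^2 - 4*b - 21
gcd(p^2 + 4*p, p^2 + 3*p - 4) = p + 4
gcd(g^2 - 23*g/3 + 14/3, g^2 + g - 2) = 1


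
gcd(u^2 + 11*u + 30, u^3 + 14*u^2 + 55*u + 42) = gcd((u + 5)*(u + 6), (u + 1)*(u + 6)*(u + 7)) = u + 6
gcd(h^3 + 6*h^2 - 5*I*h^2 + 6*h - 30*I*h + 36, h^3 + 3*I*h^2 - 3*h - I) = h + I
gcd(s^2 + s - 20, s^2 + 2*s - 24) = s - 4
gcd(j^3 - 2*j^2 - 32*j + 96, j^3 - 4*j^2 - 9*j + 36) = j - 4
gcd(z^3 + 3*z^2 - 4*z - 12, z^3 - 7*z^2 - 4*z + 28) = z^2 - 4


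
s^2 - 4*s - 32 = (s - 8)*(s + 4)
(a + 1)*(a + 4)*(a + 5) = a^3 + 10*a^2 + 29*a + 20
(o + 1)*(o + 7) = o^2 + 8*o + 7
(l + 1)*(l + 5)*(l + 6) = l^3 + 12*l^2 + 41*l + 30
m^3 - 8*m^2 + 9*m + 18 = (m - 6)*(m - 3)*(m + 1)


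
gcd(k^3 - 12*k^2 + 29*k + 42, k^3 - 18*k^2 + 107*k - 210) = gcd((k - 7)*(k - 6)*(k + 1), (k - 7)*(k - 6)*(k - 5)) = k^2 - 13*k + 42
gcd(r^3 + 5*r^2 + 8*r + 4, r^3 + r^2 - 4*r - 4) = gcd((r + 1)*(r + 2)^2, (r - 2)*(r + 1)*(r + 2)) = r^2 + 3*r + 2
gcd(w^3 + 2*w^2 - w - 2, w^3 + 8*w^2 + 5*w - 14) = w^2 + w - 2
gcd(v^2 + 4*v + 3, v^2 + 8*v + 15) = v + 3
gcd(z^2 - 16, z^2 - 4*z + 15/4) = 1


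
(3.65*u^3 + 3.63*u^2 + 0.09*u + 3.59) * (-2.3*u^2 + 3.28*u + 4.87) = -8.395*u^5 + 3.623*u^4 + 29.4749*u^3 + 9.7163*u^2 + 12.2135*u + 17.4833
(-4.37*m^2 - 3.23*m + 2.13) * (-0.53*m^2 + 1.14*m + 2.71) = 2.3161*m^4 - 3.2699*m^3 - 16.6538*m^2 - 6.3251*m + 5.7723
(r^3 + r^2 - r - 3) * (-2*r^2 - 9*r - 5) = -2*r^5 - 11*r^4 - 12*r^3 + 10*r^2 + 32*r + 15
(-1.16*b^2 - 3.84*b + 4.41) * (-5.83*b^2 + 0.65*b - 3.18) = 6.7628*b^4 + 21.6332*b^3 - 24.5175*b^2 + 15.0777*b - 14.0238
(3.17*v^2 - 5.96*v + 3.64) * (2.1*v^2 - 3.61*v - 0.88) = 6.657*v^4 - 23.9597*v^3 + 26.37*v^2 - 7.8956*v - 3.2032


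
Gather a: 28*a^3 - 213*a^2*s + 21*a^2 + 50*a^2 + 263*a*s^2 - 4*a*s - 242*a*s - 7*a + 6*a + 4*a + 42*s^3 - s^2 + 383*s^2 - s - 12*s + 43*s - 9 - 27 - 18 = 28*a^3 + a^2*(71 - 213*s) + a*(263*s^2 - 246*s + 3) + 42*s^3 + 382*s^2 + 30*s - 54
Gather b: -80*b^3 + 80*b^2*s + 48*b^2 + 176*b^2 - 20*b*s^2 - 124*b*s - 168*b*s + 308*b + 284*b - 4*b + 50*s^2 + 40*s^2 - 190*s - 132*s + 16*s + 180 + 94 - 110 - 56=-80*b^3 + b^2*(80*s + 224) + b*(-20*s^2 - 292*s + 588) + 90*s^2 - 306*s + 108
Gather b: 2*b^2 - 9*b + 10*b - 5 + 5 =2*b^2 + b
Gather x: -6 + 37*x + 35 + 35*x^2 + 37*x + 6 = 35*x^2 + 74*x + 35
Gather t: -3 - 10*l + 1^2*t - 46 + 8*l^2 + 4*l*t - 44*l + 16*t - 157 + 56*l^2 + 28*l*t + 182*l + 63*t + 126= 64*l^2 + 128*l + t*(32*l + 80) - 80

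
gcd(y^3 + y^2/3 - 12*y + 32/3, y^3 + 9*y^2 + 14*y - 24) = y^2 + 3*y - 4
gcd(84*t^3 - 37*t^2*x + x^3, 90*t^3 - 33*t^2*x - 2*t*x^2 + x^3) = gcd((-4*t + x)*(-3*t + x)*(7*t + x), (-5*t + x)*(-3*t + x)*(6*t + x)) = -3*t + x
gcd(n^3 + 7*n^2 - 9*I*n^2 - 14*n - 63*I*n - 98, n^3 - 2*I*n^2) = n - 2*I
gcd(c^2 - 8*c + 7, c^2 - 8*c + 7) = c^2 - 8*c + 7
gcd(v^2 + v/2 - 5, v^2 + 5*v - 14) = v - 2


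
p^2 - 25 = (p - 5)*(p + 5)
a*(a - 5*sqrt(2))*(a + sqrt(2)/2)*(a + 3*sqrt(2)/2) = a^4 - 3*sqrt(2)*a^3 - 37*a^2/2 - 15*sqrt(2)*a/2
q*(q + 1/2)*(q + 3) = q^3 + 7*q^2/2 + 3*q/2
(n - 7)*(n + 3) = n^2 - 4*n - 21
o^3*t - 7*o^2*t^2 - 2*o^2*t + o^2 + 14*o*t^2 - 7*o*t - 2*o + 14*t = (o - 2)*(o - 7*t)*(o*t + 1)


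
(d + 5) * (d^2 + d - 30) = d^3 + 6*d^2 - 25*d - 150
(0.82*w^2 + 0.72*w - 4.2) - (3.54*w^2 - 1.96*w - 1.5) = -2.72*w^2 + 2.68*w - 2.7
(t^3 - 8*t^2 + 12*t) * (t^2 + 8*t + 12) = t^5 - 40*t^3 + 144*t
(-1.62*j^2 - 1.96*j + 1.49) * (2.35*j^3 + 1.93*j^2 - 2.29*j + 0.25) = -3.807*j^5 - 7.7326*j^4 + 3.4285*j^3 + 6.9591*j^2 - 3.9021*j + 0.3725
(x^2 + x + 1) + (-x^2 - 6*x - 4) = -5*x - 3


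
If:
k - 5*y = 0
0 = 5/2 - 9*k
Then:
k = 5/18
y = 1/18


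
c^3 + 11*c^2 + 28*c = c*(c + 4)*(c + 7)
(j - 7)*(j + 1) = j^2 - 6*j - 7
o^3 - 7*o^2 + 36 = (o - 6)*(o - 3)*(o + 2)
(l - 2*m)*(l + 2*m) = l^2 - 4*m^2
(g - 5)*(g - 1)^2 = g^3 - 7*g^2 + 11*g - 5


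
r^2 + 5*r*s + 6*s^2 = (r + 2*s)*(r + 3*s)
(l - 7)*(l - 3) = l^2 - 10*l + 21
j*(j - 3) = j^2 - 3*j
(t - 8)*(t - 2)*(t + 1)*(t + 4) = t^4 - 5*t^3 - 30*t^2 + 40*t + 64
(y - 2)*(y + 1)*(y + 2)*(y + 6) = y^4 + 7*y^3 + 2*y^2 - 28*y - 24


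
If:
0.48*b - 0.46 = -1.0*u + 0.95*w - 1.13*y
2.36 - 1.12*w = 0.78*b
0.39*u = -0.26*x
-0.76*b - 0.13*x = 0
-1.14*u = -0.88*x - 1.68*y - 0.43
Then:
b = 0.24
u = 0.93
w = 1.94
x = -1.40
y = 1.11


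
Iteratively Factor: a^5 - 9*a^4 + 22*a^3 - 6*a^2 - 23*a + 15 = (a + 1)*(a^4 - 10*a^3 + 32*a^2 - 38*a + 15) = (a - 1)*(a + 1)*(a^3 - 9*a^2 + 23*a - 15) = (a - 1)^2*(a + 1)*(a^2 - 8*a + 15) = (a - 5)*(a - 1)^2*(a + 1)*(a - 3)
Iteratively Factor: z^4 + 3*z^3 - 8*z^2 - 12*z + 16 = (z - 1)*(z^3 + 4*z^2 - 4*z - 16) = (z - 2)*(z - 1)*(z^2 + 6*z + 8) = (z - 2)*(z - 1)*(z + 4)*(z + 2)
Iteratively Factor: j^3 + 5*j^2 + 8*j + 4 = (j + 2)*(j^2 + 3*j + 2) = (j + 1)*(j + 2)*(j + 2)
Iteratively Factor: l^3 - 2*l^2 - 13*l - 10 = (l + 2)*(l^2 - 4*l - 5) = (l - 5)*(l + 2)*(l + 1)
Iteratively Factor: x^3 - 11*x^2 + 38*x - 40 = (x - 4)*(x^2 - 7*x + 10) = (x - 4)*(x - 2)*(x - 5)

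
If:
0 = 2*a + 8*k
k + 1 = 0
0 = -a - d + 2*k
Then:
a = 4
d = -6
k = -1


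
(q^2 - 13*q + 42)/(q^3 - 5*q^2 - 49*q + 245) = (q - 6)/(q^2 + 2*q - 35)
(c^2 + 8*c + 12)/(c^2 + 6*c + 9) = (c^2 + 8*c + 12)/(c^2 + 6*c + 9)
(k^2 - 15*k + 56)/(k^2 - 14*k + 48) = (k - 7)/(k - 6)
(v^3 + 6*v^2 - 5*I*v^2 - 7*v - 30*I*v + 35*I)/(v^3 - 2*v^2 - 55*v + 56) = (v - 5*I)/(v - 8)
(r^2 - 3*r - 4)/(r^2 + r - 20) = (r + 1)/(r + 5)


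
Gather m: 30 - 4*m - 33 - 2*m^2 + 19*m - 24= -2*m^2 + 15*m - 27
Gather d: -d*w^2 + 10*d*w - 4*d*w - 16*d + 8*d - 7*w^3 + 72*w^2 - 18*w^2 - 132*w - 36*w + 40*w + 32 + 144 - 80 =d*(-w^2 + 6*w - 8) - 7*w^3 + 54*w^2 - 128*w + 96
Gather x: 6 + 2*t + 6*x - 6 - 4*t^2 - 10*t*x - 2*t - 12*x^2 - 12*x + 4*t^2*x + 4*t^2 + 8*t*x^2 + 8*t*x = x^2*(8*t - 12) + x*(4*t^2 - 2*t - 6)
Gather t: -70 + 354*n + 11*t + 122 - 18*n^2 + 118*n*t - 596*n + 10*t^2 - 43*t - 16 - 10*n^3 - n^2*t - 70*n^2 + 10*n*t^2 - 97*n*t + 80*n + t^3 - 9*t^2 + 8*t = -10*n^3 - 88*n^2 - 162*n + t^3 + t^2*(10*n + 1) + t*(-n^2 + 21*n - 24) + 36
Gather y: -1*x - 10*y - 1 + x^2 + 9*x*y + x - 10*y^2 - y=x^2 - 10*y^2 + y*(9*x - 11) - 1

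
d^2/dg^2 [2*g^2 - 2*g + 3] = 4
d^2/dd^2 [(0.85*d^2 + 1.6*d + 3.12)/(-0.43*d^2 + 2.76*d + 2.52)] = (-2.60924*d^3 - 8.987688*d^2 + 11.814336*d - 42.834528)/(0.079507*d^6 - 1.530972*d^5 + 8.42886*d^4 - 3.08016*d^3 - 49.39704*d^2 - 52.581312*d - 16.003008)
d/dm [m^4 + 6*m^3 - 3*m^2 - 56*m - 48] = 4*m^3 + 18*m^2 - 6*m - 56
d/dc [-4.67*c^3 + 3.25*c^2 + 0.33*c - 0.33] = -14.01*c^2 + 6.5*c + 0.33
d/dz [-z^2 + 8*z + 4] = 8 - 2*z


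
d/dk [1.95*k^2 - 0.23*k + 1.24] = 3.9*k - 0.23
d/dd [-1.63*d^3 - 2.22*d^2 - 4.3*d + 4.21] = -4.89*d^2 - 4.44*d - 4.3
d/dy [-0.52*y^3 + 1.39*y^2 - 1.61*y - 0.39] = -1.56*y^2 + 2.78*y - 1.61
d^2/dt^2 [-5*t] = 0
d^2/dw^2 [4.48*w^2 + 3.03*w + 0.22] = 8.96000000000000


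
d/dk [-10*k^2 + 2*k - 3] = 2 - 20*k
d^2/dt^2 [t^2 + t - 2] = 2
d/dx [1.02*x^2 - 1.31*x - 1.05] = 2.04*x - 1.31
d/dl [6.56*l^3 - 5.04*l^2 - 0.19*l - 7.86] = 19.68*l^2 - 10.08*l - 0.19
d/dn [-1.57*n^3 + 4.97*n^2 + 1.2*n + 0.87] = -4.71*n^2 + 9.94*n + 1.2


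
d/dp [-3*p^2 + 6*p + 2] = 6 - 6*p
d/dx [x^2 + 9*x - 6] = 2*x + 9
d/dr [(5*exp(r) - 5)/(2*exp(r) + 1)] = 15*exp(r)/(2*exp(r) + 1)^2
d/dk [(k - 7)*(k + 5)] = 2*k - 2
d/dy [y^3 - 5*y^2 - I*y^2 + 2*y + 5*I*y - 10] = 3*y^2 - 10*y - 2*I*y + 2 + 5*I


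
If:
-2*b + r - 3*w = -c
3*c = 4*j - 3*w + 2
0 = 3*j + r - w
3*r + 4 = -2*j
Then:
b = -13*w/7 - 1/7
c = 10/7 - 3*w/7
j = 3*w/7 + 4/7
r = -2*w/7 - 12/7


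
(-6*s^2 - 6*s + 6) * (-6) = 36*s^2 + 36*s - 36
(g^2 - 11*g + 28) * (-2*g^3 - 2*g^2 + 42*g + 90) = -2*g^5 + 20*g^4 + 8*g^3 - 428*g^2 + 186*g + 2520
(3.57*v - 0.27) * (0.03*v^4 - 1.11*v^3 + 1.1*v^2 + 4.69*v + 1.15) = 0.1071*v^5 - 3.9708*v^4 + 4.2267*v^3 + 16.4463*v^2 + 2.8392*v - 0.3105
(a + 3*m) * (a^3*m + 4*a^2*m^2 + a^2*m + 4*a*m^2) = a^4*m + 7*a^3*m^2 + a^3*m + 12*a^2*m^3 + 7*a^2*m^2 + 12*a*m^3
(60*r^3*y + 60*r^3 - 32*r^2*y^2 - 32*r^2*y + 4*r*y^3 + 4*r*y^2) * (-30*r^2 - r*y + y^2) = -1800*r^5*y - 1800*r^5 + 900*r^4*y^2 + 900*r^4*y - 28*r^3*y^3 - 28*r^3*y^2 - 36*r^2*y^4 - 36*r^2*y^3 + 4*r*y^5 + 4*r*y^4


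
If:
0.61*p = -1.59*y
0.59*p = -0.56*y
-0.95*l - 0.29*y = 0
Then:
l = 0.00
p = 0.00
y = 0.00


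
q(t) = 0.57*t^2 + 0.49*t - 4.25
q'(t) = 1.14*t + 0.49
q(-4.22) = 3.83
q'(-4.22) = -4.32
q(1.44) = -2.36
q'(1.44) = 2.13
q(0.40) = -3.96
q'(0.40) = 0.95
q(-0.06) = -4.28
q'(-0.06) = 0.42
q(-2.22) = -2.53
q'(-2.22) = -2.04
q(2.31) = -0.08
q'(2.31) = 3.12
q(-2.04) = -2.88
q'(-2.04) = -1.84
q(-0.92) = -4.22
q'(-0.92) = -0.56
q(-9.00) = 37.51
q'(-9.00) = -9.77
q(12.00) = 83.71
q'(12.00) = 14.17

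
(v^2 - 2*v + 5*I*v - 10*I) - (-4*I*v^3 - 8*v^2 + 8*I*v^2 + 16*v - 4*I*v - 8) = 4*I*v^3 + 9*v^2 - 8*I*v^2 - 18*v + 9*I*v + 8 - 10*I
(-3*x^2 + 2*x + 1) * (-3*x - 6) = 9*x^3 + 12*x^2 - 15*x - 6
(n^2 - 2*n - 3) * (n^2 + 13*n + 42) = n^4 + 11*n^3 + 13*n^2 - 123*n - 126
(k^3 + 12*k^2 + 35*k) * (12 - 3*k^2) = -3*k^5 - 36*k^4 - 93*k^3 + 144*k^2 + 420*k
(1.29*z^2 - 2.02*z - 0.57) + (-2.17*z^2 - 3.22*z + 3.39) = -0.88*z^2 - 5.24*z + 2.82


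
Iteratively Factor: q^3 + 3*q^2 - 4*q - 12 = (q + 3)*(q^2 - 4) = (q - 2)*(q + 3)*(q + 2)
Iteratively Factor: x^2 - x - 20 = (x - 5)*(x + 4)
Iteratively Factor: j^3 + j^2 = (j + 1)*(j^2) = j*(j + 1)*(j)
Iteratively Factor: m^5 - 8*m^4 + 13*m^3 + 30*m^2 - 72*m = (m + 2)*(m^4 - 10*m^3 + 33*m^2 - 36*m) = (m - 3)*(m + 2)*(m^3 - 7*m^2 + 12*m) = m*(m - 3)*(m + 2)*(m^2 - 7*m + 12) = m*(m - 3)^2*(m + 2)*(m - 4)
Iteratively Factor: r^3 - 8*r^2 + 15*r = (r)*(r^2 - 8*r + 15) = r*(r - 3)*(r - 5)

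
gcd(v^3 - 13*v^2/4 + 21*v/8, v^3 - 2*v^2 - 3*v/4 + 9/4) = v - 3/2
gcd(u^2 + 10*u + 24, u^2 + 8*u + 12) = u + 6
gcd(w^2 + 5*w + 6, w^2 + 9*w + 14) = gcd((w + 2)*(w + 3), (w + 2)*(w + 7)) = w + 2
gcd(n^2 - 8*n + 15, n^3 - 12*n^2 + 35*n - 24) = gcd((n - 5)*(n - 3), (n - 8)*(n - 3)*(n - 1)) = n - 3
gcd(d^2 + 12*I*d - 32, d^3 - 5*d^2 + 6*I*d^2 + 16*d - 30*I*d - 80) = d + 8*I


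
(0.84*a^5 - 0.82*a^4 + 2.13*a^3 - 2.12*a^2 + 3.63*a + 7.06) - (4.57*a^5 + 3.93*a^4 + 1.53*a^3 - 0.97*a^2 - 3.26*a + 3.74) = -3.73*a^5 - 4.75*a^4 + 0.6*a^3 - 1.15*a^2 + 6.89*a + 3.32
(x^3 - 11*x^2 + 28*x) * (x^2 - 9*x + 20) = x^5 - 20*x^4 + 147*x^3 - 472*x^2 + 560*x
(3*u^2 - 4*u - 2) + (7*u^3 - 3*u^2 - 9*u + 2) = 7*u^3 - 13*u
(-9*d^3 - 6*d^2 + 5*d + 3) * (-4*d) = 36*d^4 + 24*d^3 - 20*d^2 - 12*d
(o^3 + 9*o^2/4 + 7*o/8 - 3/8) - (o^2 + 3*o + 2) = o^3 + 5*o^2/4 - 17*o/8 - 19/8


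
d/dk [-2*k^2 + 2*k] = 2 - 4*k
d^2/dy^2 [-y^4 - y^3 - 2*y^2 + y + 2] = -12*y^2 - 6*y - 4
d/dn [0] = 0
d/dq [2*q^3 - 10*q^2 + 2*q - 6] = 6*q^2 - 20*q + 2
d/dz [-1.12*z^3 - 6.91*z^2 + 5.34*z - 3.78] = -3.36*z^2 - 13.82*z + 5.34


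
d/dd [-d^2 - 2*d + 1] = -2*d - 2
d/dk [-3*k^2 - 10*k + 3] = -6*k - 10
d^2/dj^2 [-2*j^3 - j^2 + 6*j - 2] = -12*j - 2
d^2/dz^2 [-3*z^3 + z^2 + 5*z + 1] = 2 - 18*z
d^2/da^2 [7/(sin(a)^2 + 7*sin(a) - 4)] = 7*(-4*sin(a)^4 - 21*sin(a)^3 - 59*sin(a)^2 + 14*sin(a) + 106)/(sin(a)^2 + 7*sin(a) - 4)^3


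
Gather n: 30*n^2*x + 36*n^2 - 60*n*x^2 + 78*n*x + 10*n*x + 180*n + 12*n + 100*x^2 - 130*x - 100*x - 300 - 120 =n^2*(30*x + 36) + n*(-60*x^2 + 88*x + 192) + 100*x^2 - 230*x - 420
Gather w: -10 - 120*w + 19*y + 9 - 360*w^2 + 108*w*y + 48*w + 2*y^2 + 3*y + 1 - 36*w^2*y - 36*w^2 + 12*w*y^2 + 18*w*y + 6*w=w^2*(-36*y - 396) + w*(12*y^2 + 126*y - 66) + 2*y^2 + 22*y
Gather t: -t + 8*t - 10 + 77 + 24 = 7*t + 91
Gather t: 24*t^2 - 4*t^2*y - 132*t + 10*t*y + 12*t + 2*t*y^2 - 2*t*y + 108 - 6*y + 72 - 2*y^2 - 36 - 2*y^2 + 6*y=t^2*(24 - 4*y) + t*(2*y^2 + 8*y - 120) - 4*y^2 + 144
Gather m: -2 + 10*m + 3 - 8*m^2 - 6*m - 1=-8*m^2 + 4*m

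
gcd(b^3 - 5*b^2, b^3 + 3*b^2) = b^2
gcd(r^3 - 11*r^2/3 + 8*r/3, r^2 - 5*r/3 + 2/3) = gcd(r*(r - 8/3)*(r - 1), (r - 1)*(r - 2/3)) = r - 1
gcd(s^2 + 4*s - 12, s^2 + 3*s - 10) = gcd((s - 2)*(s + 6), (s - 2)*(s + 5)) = s - 2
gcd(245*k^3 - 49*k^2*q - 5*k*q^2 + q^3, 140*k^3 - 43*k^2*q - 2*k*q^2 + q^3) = -35*k^2 + 2*k*q + q^2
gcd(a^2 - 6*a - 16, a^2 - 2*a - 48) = a - 8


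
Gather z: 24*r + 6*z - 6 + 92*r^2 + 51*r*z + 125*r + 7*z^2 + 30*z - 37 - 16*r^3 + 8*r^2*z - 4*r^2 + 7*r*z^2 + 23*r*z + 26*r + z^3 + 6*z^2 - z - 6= -16*r^3 + 88*r^2 + 175*r + z^3 + z^2*(7*r + 13) + z*(8*r^2 + 74*r + 35) - 49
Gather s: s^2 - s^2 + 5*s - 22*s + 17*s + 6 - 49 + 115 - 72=0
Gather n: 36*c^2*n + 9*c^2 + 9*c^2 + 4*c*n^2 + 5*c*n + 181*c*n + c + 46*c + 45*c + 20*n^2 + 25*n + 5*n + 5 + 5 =18*c^2 + 92*c + n^2*(4*c + 20) + n*(36*c^2 + 186*c + 30) + 10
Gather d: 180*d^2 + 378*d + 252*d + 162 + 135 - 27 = 180*d^2 + 630*d + 270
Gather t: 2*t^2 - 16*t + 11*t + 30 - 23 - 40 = 2*t^2 - 5*t - 33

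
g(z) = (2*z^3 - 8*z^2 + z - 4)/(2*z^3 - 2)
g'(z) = -6*z^2*(2*z^3 - 8*z^2 + z - 4)/(2*z^3 - 2)^2 + (6*z^2 - 16*z + 1)/(2*z^3 - 2) = (4*z^4 - z^3 + 3*z^2 + 8*z - 1/2)/(z^6 - 2*z^3 + 1)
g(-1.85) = 3.13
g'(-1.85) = 0.90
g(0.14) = 2.01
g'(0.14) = 0.68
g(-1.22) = 3.69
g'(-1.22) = 0.62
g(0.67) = 4.52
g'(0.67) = 13.73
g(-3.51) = 2.18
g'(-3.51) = 0.34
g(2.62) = -0.60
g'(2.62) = 0.73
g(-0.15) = 2.16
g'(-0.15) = -1.62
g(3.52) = -0.15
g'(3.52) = 0.35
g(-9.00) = 1.45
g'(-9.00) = 0.05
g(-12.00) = 1.34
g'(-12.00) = 0.03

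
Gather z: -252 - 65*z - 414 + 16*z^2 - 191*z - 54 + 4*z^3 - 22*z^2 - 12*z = 4*z^3 - 6*z^2 - 268*z - 720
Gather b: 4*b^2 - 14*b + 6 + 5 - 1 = 4*b^2 - 14*b + 10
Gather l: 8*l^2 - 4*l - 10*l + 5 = 8*l^2 - 14*l + 5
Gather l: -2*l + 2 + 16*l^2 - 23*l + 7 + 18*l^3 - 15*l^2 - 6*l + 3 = 18*l^3 + l^2 - 31*l + 12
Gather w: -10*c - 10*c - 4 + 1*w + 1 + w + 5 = -20*c + 2*w + 2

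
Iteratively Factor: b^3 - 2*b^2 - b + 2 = (b + 1)*(b^2 - 3*b + 2) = (b - 1)*(b + 1)*(b - 2)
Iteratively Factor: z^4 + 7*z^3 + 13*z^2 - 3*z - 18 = (z + 3)*(z^3 + 4*z^2 + z - 6) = (z - 1)*(z + 3)*(z^2 + 5*z + 6) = (z - 1)*(z + 2)*(z + 3)*(z + 3)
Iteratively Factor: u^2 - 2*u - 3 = (u - 3)*(u + 1)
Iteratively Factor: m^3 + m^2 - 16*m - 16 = (m + 4)*(m^2 - 3*m - 4) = (m + 1)*(m + 4)*(m - 4)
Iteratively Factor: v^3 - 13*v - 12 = (v - 4)*(v^2 + 4*v + 3) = (v - 4)*(v + 1)*(v + 3)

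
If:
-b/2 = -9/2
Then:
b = 9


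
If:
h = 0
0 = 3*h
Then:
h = 0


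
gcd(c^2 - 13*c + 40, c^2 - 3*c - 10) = c - 5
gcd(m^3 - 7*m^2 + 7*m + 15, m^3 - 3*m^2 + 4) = m + 1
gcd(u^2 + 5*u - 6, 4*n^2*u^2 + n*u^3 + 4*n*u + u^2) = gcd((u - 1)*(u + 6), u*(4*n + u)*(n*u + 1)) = 1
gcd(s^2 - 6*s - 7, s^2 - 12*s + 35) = s - 7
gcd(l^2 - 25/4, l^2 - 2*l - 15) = 1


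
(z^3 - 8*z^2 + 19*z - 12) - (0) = z^3 - 8*z^2 + 19*z - 12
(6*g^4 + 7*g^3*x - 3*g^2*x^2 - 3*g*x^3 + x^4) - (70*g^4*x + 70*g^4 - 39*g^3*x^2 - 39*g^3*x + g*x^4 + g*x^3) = -70*g^4*x - 64*g^4 + 39*g^3*x^2 + 46*g^3*x - 3*g^2*x^2 - g*x^4 - 4*g*x^3 + x^4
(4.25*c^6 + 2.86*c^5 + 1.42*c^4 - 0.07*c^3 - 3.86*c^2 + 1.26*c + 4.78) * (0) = 0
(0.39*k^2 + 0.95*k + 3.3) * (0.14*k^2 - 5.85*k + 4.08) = 0.0546*k^4 - 2.1485*k^3 - 3.5043*k^2 - 15.429*k + 13.464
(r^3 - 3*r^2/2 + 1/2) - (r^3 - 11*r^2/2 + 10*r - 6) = 4*r^2 - 10*r + 13/2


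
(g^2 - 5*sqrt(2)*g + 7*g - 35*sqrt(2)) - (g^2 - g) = -5*sqrt(2)*g + 8*g - 35*sqrt(2)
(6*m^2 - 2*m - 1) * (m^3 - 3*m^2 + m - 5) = 6*m^5 - 20*m^4 + 11*m^3 - 29*m^2 + 9*m + 5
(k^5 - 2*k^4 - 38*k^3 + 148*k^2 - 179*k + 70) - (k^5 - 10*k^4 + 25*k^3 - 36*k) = 8*k^4 - 63*k^3 + 148*k^2 - 143*k + 70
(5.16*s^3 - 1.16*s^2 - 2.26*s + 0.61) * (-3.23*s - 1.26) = -16.6668*s^4 - 2.7548*s^3 + 8.7614*s^2 + 0.8773*s - 0.7686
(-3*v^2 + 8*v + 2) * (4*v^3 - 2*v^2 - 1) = -12*v^5 + 38*v^4 - 8*v^3 - v^2 - 8*v - 2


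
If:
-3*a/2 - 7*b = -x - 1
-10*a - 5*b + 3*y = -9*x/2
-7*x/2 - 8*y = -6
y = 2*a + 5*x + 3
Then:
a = 624/11983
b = 837/11983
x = -5188/11983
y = 11257/11983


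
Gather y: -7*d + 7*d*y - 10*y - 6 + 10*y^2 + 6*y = -7*d + 10*y^2 + y*(7*d - 4) - 6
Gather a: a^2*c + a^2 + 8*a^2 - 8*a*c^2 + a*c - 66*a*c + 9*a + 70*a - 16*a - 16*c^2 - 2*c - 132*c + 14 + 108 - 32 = a^2*(c + 9) + a*(-8*c^2 - 65*c + 63) - 16*c^2 - 134*c + 90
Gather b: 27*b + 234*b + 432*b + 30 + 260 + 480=693*b + 770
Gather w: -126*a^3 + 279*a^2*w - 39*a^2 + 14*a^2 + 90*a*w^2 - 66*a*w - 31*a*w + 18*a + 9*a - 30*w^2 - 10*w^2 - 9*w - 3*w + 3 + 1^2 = -126*a^3 - 25*a^2 + 27*a + w^2*(90*a - 40) + w*(279*a^2 - 97*a - 12) + 4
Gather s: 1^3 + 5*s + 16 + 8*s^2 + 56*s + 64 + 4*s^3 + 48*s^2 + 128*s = 4*s^3 + 56*s^2 + 189*s + 81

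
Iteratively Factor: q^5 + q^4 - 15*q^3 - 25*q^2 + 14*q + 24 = (q - 1)*(q^4 + 2*q^3 - 13*q^2 - 38*q - 24) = (q - 1)*(q + 1)*(q^3 + q^2 - 14*q - 24) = (q - 1)*(q + 1)*(q + 3)*(q^2 - 2*q - 8) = (q - 1)*(q + 1)*(q + 2)*(q + 3)*(q - 4)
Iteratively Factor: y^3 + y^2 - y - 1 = (y - 1)*(y^2 + 2*y + 1) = (y - 1)*(y + 1)*(y + 1)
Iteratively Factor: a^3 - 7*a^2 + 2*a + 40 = (a + 2)*(a^2 - 9*a + 20) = (a - 5)*(a + 2)*(a - 4)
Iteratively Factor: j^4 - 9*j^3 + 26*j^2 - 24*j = (j - 3)*(j^3 - 6*j^2 + 8*j) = (j - 4)*(j - 3)*(j^2 - 2*j) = (j - 4)*(j - 3)*(j - 2)*(j)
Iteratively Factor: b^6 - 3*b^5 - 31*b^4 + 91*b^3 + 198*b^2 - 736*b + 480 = (b - 3)*(b^5 - 31*b^3 - 2*b^2 + 192*b - 160) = (b - 5)*(b - 3)*(b^4 + 5*b^3 - 6*b^2 - 32*b + 32) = (b - 5)*(b - 3)*(b - 1)*(b^3 + 6*b^2 - 32) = (b - 5)*(b - 3)*(b - 1)*(b + 4)*(b^2 + 2*b - 8) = (b - 5)*(b - 3)*(b - 2)*(b - 1)*(b + 4)*(b + 4)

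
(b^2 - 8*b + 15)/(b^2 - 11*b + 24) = (b - 5)/(b - 8)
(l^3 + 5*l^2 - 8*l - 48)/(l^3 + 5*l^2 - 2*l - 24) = (l^2 + l - 12)/(l^2 + l - 6)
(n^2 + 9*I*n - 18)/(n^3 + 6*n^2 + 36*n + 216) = (n + 3*I)/(n^2 + 6*n*(1 - I) - 36*I)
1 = 1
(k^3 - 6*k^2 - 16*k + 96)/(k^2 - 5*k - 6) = (k^2 - 16)/(k + 1)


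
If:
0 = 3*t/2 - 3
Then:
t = 2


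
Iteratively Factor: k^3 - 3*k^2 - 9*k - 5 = (k + 1)*(k^2 - 4*k - 5) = (k - 5)*(k + 1)*(k + 1)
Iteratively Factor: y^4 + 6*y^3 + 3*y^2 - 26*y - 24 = (y - 2)*(y^3 + 8*y^2 + 19*y + 12) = (y - 2)*(y + 1)*(y^2 + 7*y + 12) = (y - 2)*(y + 1)*(y + 4)*(y + 3)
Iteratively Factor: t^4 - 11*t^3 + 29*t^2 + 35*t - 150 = (t - 5)*(t^3 - 6*t^2 - t + 30) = (t - 5)*(t - 3)*(t^2 - 3*t - 10) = (t - 5)*(t - 3)*(t + 2)*(t - 5)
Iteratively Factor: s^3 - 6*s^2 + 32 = (s + 2)*(s^2 - 8*s + 16) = (s - 4)*(s + 2)*(s - 4)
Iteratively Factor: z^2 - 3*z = (z - 3)*(z)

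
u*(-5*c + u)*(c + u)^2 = -5*c^3*u - 9*c^2*u^2 - 3*c*u^3 + u^4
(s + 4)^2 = s^2 + 8*s + 16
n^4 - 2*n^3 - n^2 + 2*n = n*(n - 2)*(n - 1)*(n + 1)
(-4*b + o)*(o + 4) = -4*b*o - 16*b + o^2 + 4*o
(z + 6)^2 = z^2 + 12*z + 36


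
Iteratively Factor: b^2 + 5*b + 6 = (b + 3)*(b + 2)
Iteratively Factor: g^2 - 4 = (g - 2)*(g + 2)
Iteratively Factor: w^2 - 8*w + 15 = (w - 3)*(w - 5)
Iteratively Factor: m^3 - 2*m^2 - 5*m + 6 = (m - 1)*(m^2 - m - 6) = (m - 1)*(m + 2)*(m - 3)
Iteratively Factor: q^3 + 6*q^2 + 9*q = (q + 3)*(q^2 + 3*q) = q*(q + 3)*(q + 3)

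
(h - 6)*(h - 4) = h^2 - 10*h + 24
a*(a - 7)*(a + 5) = a^3 - 2*a^2 - 35*a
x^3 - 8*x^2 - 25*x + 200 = (x - 8)*(x - 5)*(x + 5)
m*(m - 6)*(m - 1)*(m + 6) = m^4 - m^3 - 36*m^2 + 36*m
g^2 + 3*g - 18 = (g - 3)*(g + 6)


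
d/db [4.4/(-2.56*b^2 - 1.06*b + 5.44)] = (22.528*b + 4.664)/(2.56*b^2 + 1.06*b - 5.44)^2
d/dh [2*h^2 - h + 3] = 4*h - 1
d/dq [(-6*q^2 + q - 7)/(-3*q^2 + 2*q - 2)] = 3*(-3*q^2 - 6*q + 4)/(9*q^4 - 12*q^3 + 16*q^2 - 8*q + 4)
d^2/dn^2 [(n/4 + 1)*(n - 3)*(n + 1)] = 3*n/2 + 1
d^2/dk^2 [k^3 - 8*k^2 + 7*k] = 6*k - 16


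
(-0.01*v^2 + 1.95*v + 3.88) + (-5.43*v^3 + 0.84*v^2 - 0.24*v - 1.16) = -5.43*v^3 + 0.83*v^2 + 1.71*v + 2.72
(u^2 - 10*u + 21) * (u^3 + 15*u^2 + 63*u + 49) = u^5 + 5*u^4 - 66*u^3 - 266*u^2 + 833*u + 1029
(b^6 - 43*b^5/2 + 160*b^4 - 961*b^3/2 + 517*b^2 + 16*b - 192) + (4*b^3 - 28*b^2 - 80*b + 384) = b^6 - 43*b^5/2 + 160*b^4 - 953*b^3/2 + 489*b^2 - 64*b + 192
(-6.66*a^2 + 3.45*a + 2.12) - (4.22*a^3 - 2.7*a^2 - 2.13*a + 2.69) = -4.22*a^3 - 3.96*a^2 + 5.58*a - 0.57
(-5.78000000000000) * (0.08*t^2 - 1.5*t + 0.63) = -0.4624*t^2 + 8.67*t - 3.6414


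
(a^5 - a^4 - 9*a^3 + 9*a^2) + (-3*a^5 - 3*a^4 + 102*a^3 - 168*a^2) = -2*a^5 - 4*a^4 + 93*a^3 - 159*a^2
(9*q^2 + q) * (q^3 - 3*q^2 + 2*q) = 9*q^5 - 26*q^4 + 15*q^3 + 2*q^2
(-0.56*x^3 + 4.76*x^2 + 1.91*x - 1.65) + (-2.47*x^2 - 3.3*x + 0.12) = -0.56*x^3 + 2.29*x^2 - 1.39*x - 1.53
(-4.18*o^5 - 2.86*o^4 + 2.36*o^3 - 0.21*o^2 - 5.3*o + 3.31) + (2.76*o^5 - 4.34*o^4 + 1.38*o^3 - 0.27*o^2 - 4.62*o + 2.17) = -1.42*o^5 - 7.2*o^4 + 3.74*o^3 - 0.48*o^2 - 9.92*o + 5.48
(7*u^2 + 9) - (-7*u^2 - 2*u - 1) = 14*u^2 + 2*u + 10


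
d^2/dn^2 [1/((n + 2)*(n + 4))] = 2*((n + 2)^2 + (n + 2)*(n + 4) + (n + 4)^2)/((n + 2)^3*(n + 4)^3)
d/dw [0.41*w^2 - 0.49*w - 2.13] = 0.82*w - 0.49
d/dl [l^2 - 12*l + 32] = 2*l - 12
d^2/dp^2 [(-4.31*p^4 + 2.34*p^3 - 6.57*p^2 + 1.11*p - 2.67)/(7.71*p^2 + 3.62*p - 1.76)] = (-512.408142*p^6 - 721.757771999999*p^5 + 12.0300719999996*p^4 + 1062.898202*p^3 - 1736.867634*p^2 - 313.257564*p - 168.99756)/(458.314011*p^6 + 645.562926*p^5 - 10.760076*p^4 - 247.293784*p^3 + 2.456256*p^2 + 33.639936*p - 5.451776)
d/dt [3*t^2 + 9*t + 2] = 6*t + 9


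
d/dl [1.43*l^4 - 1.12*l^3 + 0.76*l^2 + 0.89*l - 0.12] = 5.72*l^3 - 3.36*l^2 + 1.52*l + 0.89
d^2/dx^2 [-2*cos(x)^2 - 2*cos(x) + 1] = 2*cos(x) + 4*cos(2*x)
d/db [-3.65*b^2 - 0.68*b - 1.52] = -7.3*b - 0.68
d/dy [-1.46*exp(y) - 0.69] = -1.46*exp(y)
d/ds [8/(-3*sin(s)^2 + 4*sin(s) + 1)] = 16*(3*sin(s) - 2)*cos(s)/(-3*sin(s)^2 + 4*sin(s) + 1)^2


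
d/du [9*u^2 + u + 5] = 18*u + 1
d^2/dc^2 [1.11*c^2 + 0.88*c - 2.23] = 2.22000000000000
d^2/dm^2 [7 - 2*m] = 0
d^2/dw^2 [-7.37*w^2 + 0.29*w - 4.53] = -14.7400000000000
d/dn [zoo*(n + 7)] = zoo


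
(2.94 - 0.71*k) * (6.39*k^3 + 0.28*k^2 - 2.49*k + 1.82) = -4.5369*k^4 + 18.5878*k^3 + 2.5911*k^2 - 8.6128*k + 5.3508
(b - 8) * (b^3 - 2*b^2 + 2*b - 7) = b^4 - 10*b^3 + 18*b^2 - 23*b + 56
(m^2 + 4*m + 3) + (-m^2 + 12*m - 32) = 16*m - 29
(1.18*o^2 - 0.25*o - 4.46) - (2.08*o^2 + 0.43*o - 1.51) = -0.9*o^2 - 0.68*o - 2.95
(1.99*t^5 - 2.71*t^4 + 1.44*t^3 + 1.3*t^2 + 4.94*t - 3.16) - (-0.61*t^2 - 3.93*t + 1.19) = 1.99*t^5 - 2.71*t^4 + 1.44*t^3 + 1.91*t^2 + 8.87*t - 4.35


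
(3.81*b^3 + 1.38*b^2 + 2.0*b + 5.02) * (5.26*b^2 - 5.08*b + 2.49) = 20.0406*b^5 - 12.096*b^4 + 12.9965*b^3 + 19.6814*b^2 - 20.5216*b + 12.4998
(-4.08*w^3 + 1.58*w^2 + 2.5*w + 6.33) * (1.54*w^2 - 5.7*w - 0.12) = -6.2832*w^5 + 25.6892*w^4 - 4.6664*w^3 - 4.6914*w^2 - 36.381*w - 0.7596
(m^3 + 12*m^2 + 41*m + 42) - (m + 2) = m^3 + 12*m^2 + 40*m + 40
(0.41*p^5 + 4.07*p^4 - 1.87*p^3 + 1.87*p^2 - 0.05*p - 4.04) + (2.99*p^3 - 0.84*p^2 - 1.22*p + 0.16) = 0.41*p^5 + 4.07*p^4 + 1.12*p^3 + 1.03*p^2 - 1.27*p - 3.88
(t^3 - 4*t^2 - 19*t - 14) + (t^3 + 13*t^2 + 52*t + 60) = 2*t^3 + 9*t^2 + 33*t + 46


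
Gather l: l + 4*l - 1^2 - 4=5*l - 5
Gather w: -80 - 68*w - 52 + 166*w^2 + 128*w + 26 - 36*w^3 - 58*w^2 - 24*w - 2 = -36*w^3 + 108*w^2 + 36*w - 108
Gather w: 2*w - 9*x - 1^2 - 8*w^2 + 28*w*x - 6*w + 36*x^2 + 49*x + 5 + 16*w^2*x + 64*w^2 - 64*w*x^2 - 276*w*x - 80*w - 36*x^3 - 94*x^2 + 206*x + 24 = w^2*(16*x + 56) + w*(-64*x^2 - 248*x - 84) - 36*x^3 - 58*x^2 + 246*x + 28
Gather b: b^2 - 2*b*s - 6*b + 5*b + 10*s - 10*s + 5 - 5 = b^2 + b*(-2*s - 1)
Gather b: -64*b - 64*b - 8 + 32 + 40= 64 - 128*b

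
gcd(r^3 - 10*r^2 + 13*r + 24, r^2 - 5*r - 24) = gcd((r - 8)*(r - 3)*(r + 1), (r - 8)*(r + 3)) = r - 8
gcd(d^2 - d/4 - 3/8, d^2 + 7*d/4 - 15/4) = 1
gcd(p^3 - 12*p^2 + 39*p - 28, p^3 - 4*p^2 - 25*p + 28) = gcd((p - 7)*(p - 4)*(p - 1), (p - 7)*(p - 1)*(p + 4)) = p^2 - 8*p + 7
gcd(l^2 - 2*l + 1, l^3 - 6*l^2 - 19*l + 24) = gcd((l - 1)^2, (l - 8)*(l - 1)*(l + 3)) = l - 1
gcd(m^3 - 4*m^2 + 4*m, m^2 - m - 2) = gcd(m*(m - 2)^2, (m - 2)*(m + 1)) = m - 2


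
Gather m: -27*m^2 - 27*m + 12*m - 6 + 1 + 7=-27*m^2 - 15*m + 2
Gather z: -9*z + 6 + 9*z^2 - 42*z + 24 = 9*z^2 - 51*z + 30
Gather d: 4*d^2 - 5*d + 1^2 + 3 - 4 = 4*d^2 - 5*d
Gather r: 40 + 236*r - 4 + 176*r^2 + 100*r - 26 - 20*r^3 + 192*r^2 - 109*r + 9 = -20*r^3 + 368*r^2 + 227*r + 19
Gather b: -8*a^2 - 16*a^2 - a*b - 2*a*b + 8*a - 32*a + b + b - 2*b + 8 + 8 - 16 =-24*a^2 - 3*a*b - 24*a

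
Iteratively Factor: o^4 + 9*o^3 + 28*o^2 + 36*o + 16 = (o + 2)*(o^3 + 7*o^2 + 14*o + 8) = (o + 1)*(o + 2)*(o^2 + 6*o + 8) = (o + 1)*(o + 2)*(o + 4)*(o + 2)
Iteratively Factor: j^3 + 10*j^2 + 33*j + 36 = (j + 3)*(j^2 + 7*j + 12) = (j + 3)^2*(j + 4)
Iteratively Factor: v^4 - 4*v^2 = (v)*(v^3 - 4*v) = v*(v + 2)*(v^2 - 2*v) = v*(v - 2)*(v + 2)*(v)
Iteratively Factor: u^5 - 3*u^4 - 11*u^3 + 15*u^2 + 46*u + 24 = (u + 1)*(u^4 - 4*u^3 - 7*u^2 + 22*u + 24) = (u - 3)*(u + 1)*(u^3 - u^2 - 10*u - 8) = (u - 4)*(u - 3)*(u + 1)*(u^2 + 3*u + 2) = (u - 4)*(u - 3)*(u + 1)^2*(u + 2)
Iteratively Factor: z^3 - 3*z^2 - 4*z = (z + 1)*(z^2 - 4*z) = z*(z + 1)*(z - 4)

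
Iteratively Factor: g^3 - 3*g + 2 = (g - 1)*(g^2 + g - 2) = (g - 1)^2*(g + 2)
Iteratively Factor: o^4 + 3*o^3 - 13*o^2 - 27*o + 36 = (o - 3)*(o^3 + 6*o^2 + 5*o - 12) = (o - 3)*(o + 3)*(o^2 + 3*o - 4) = (o - 3)*(o - 1)*(o + 3)*(o + 4)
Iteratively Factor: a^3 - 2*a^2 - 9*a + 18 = (a - 2)*(a^2 - 9) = (a - 3)*(a - 2)*(a + 3)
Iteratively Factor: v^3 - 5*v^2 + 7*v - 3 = (v - 3)*(v^2 - 2*v + 1) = (v - 3)*(v - 1)*(v - 1)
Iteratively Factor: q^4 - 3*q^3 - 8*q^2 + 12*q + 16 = (q + 1)*(q^3 - 4*q^2 - 4*q + 16) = (q - 4)*(q + 1)*(q^2 - 4) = (q - 4)*(q + 1)*(q + 2)*(q - 2)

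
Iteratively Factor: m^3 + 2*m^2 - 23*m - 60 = (m + 4)*(m^2 - 2*m - 15) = (m + 3)*(m + 4)*(m - 5)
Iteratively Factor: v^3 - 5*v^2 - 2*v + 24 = (v + 2)*(v^2 - 7*v + 12) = (v - 4)*(v + 2)*(v - 3)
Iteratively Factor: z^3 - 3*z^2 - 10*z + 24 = (z - 2)*(z^2 - z - 12) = (z - 4)*(z - 2)*(z + 3)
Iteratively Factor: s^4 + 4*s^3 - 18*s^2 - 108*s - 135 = (s - 5)*(s^3 + 9*s^2 + 27*s + 27) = (s - 5)*(s + 3)*(s^2 + 6*s + 9) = (s - 5)*(s + 3)^2*(s + 3)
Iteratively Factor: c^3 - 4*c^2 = (c)*(c^2 - 4*c) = c*(c - 4)*(c)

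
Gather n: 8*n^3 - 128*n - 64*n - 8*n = 8*n^3 - 200*n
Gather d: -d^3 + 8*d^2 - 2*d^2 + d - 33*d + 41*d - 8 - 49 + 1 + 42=-d^3 + 6*d^2 + 9*d - 14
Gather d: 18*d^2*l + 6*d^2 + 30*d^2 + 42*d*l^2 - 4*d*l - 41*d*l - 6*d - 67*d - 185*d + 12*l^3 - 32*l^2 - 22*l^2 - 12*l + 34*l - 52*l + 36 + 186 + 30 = d^2*(18*l + 36) + d*(42*l^2 - 45*l - 258) + 12*l^3 - 54*l^2 - 30*l + 252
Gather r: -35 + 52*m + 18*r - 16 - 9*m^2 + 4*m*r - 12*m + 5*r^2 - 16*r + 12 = -9*m^2 + 40*m + 5*r^2 + r*(4*m + 2) - 39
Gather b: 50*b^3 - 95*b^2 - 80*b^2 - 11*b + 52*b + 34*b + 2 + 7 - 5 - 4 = 50*b^3 - 175*b^2 + 75*b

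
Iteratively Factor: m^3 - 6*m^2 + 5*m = (m)*(m^2 - 6*m + 5) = m*(m - 1)*(m - 5)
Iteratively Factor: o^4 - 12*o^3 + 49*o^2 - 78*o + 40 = (o - 2)*(o^3 - 10*o^2 + 29*o - 20) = (o - 4)*(o - 2)*(o^2 - 6*o + 5) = (o - 4)*(o - 2)*(o - 1)*(o - 5)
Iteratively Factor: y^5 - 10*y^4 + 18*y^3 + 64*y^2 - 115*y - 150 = (y - 5)*(y^4 - 5*y^3 - 7*y^2 + 29*y + 30) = (y - 5)*(y - 3)*(y^3 - 2*y^2 - 13*y - 10) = (y - 5)^2*(y - 3)*(y^2 + 3*y + 2) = (y - 5)^2*(y - 3)*(y + 1)*(y + 2)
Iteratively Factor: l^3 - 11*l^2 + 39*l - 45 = (l - 3)*(l^2 - 8*l + 15) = (l - 5)*(l - 3)*(l - 3)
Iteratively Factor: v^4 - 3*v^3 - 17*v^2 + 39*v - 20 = (v + 4)*(v^3 - 7*v^2 + 11*v - 5) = (v - 1)*(v + 4)*(v^2 - 6*v + 5) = (v - 5)*(v - 1)*(v + 4)*(v - 1)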